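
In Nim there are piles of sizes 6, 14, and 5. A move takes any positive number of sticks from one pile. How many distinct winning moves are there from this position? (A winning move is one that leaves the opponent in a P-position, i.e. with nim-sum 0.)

1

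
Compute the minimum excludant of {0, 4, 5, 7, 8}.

1

0 is in the set but 1 is not, so the mex is 1.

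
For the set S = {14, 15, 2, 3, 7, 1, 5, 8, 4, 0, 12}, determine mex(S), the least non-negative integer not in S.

6

The values 0, 1, 2, 3, 4, 5 are all present; 6 is the first non-negative integer missing from the set.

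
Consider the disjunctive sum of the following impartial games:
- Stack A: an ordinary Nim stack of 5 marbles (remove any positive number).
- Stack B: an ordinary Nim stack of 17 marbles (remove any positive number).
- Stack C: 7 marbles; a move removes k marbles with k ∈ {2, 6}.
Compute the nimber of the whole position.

Stack A is a plain Nim stack of size 5, so its Grundy value is 5.
Stack B is a plain Nim stack of size 17, so its Grundy value is 17.
For stack C, compute g(0), g(1), … with moves {2, 6}:
k:     0  1  2  3  4  5  6  7
g(k):  0  0  1  1  0  0  1  1
So g(7) = 1.
The value of a disjunctive sum is the nim-sum of the parts.
Combined value = 5 XOR 17 XOR 1 = 21.

21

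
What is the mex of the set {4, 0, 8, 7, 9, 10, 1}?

2

The values 0, 1 are all present; 2 is the first non-negative integer missing from the set.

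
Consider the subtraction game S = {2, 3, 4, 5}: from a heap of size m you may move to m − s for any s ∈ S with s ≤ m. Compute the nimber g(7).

Build the Grundy sequence with g(k) = mex{g(k−s) : s ∈ {2, 3, 4, 5}, s ≤ k}:
g(0) = mex{} = 0
g(1) = mex{} = 0
g(2) = mex{0} = 1
g(3) = mex{0} = 1
g(4) = mex{0,1} = 2
g(5) = mex{0,1} = 2
g(6) = mex{0,1,2} = 3
g(7) = mex{1,2} = 0
So g(7) = 0.

0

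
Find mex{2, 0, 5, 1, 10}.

3

The values 0, 1, 2 are all present; 3 is the first non-negative integer missing from the set.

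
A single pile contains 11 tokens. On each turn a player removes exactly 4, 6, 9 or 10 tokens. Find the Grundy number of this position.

Grundy values for subtraction set {4, 6, 9, 10}:
g(0) = mex{} = 0
g(1) = mex{} = 0
g(2) = mex{} = 0
g(3) = mex{} = 0
g(4) = mex{0} = 1
g(5) = mex{0} = 1
g(6) = mex{0} = 1
g(7) = mex{0} = 1
g(8) = mex{0,1} = 2
g(9) = mex{0,1} = 2
g(10) = mex{0,1} = 2
g(11) = mex{0,1} = 2
So g(11) = 2.

2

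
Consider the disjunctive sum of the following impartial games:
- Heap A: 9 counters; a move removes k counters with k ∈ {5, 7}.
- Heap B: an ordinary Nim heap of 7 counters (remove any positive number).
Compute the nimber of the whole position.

6

Grundy values for heap A (subtraction set {5, 7}):
g(0) = mex{} = 0
g(1) = mex{} = 0
g(2) = mex{} = 0
g(3) = mex{} = 0
g(4) = mex{} = 0
g(5) = mex{0} = 1
g(6) = mex{0} = 1
g(7) = mex{0} = 1
g(8) = mex{0} = 1
g(9) = mex{0} = 1
So g(9) = 1.
Heap B is a plain Nim heap of size 7, so its Grundy value is 7.
The value of a disjunctive sum is the nim-sum of the parts.
Combined value = 1 ⊕ 7 = 6.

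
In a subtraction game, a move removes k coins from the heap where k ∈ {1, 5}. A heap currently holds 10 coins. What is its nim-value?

0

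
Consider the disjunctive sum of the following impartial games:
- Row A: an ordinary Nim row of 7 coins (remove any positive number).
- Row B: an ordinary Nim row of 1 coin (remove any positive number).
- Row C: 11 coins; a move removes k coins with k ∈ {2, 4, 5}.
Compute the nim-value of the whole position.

4

Row A is a plain Nim row of size 7, so its Grundy value is 7.
Row B is a plain Nim row of size 1, so its Grundy value is 1.
For row C, compute g(0), g(1), … with moves {2, 4, 5}:
g(0) = mex{} = 0
g(1) = mex{} = 0
g(2) = mex{0} = 1
g(3) = mex{0} = 1
g(4) = mex{0,1} = 2
g(5) = mex{0,1} = 2
g(6) = mex{0,1,2} = 3
g(7) = mex{1,2} = 0
g(8) = mex{1,2,3} = 0
g(9) = mex{0,2} = 1
g(10) = mex{0,2,3} = 1
g(11) = mex{0,1,3} = 2
So g(11) = 2.
The value of a disjunctive sum is the nim-sum of the parts.
Combined value = 7 XOR 1 XOR 2 = 4.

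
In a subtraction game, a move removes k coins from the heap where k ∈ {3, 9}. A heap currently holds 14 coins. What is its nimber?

0

Build the Grundy sequence with g(k) = mex{g(k−s) : s ∈ {3, 9}, s ≤ k}:
k:     0  1  2  3  4  5  6  7  8  9 10 11 12 13 14
g(k):  0  0  0  1  1  1  0  0  0  1  1  1  0  0  0
So g(14) = 0.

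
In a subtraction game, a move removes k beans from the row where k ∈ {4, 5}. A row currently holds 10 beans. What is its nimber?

0

Grundy values for subtraction set {4, 5}:
g(0) = mex{} = 0
g(1) = mex{} = 0
g(2) = mex{} = 0
g(3) = mex{} = 0
g(4) = mex{0} = 1
g(5) = mex{0} = 1
g(6) = mex{0} = 1
g(7) = mex{0} = 1
g(8) = mex{0,1} = 2
g(9) = mex{1} = 0
g(10) = mex{1} = 0
So g(10) = 0.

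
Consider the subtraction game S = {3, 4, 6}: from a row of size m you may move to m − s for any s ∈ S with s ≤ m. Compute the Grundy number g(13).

1

Compute g(0), g(1), … for moves {3, 4, 6}:
k:     0  1  2  3  4  5  6  7  8  9 10 11 12 13
g(k):  0  0  0  1  1  1  2  2  2  0  0  0  1  1
So g(13) = 1.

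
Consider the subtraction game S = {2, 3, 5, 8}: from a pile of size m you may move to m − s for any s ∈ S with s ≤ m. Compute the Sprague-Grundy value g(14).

2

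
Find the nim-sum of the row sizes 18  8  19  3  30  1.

Compute the nim-sum pairwise:
18 ⊕ 8 = 26
26 ⊕ 19 = 9
9 ⊕ 3 = 10
10 ⊕ 30 = 20
20 ⊕ 1 = 21

21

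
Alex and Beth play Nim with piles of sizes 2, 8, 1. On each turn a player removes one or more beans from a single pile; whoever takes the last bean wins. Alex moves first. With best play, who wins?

Alex wins

Nim-sum: 2 ^ 8 ^ 1 = 11.
The nim-sum is 11 ≠ 0, so this is an N-position: the player to move can win; Alex has a winning move.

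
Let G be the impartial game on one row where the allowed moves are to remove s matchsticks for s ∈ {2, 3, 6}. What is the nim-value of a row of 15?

Compute g(0), g(1), … for moves {2, 3, 6}:
k:     0  1  2  3  4  5  6  7  8  9 10 11 12 13 14 15
g(k):  0  0  1  1  2  0  3  1  2  0  0  1  1  2  0  3
So g(15) = 3.

3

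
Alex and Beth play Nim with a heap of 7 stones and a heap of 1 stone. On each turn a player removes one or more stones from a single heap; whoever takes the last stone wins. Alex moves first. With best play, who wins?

Alex wins

Nim-sum: 7 ⊕ 1 = 6.
The nim-sum is 6 ≠ 0, so this is an N-position: the player to move can win; Alex has a winning move.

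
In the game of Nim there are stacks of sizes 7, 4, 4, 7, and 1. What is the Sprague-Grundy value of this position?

1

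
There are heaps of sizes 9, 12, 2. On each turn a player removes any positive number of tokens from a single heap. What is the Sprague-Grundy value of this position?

7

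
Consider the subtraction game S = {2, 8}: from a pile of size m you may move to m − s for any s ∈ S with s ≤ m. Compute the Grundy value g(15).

0

Grundy values for subtraction set {2, 8}:
k:     0  1  2  3  4  5  6  7  8  9 10 11 12 13 14 15
g(k):  0  0  1  1  0  0  1  1  2  2  0  0  1  1  0  0
So g(15) = 0.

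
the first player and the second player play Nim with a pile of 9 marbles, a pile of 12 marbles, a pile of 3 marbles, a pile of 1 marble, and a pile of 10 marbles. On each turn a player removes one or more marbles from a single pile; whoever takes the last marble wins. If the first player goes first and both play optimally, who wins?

Write each in binary and XOR column by column:
  1001  (9)
  1100  (12)
  0011  (3)
  0001  (1)
  1010  (10)
  ----
  1101  (13)
The nim-sum is 13 ≠ 0, so this is an N-position: the player to move can win; the first player has a winning move.

the first player wins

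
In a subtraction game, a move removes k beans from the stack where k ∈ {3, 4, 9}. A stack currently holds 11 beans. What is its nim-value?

1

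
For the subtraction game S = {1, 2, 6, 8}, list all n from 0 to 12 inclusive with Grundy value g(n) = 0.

0, 3, 7, 10

Compute g(0), g(1), … for moves {1, 2, 6, 8}:
g(0) = mex{} = 0
g(1) = mex{0} = 1
g(2) = mex{0,1} = 2
g(3) = mex{1,2} = 0
g(4) = mex{0,2} = 1
g(5) = mex{0,1} = 2
g(6) = mex{0,1,2} = 3
g(7) = mex{1,2,3} = 0
g(8) = mex{0,2,3} = 1
g(9) = mex{0,1} = 2
g(10) = mex{1,2} = 0
g(11) = mex{0,2} = 1
g(12) = mex{0,1,3} = 2
The P-positions (g = 0) in 0..12 are 0, 3, 7, 10.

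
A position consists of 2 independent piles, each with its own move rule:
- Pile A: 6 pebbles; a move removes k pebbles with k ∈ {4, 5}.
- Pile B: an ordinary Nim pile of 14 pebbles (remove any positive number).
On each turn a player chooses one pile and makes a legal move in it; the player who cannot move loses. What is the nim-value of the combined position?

Build the Grundy sequence for pile A with g(k) = mex{g(k−s) : s ∈ {4, 5}, s ≤ k}:
g(0) = mex{} = 0
g(1) = mex{} = 0
g(2) = mex{} = 0
g(3) = mex{} = 0
g(4) = mex{0} = 1
g(5) = mex{0} = 1
g(6) = mex{0} = 1
So g(6) = 1.
Pile B is a plain Nim pile of size 14, so its Grundy value is 14.
The value of a disjunctive sum is the nim-sum of the parts.
Combined value = 1 ⊕ 14 = 15.

15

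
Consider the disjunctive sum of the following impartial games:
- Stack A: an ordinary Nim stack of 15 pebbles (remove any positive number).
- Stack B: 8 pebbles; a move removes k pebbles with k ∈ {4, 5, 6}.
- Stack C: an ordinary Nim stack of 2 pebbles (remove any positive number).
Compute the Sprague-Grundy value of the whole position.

15

Stack A is a plain Nim stack of size 15, so its Grundy value is 15.
Build the Grundy sequence for stack B with g(k) = mex{g(k−s) : s ∈ {4, 5, 6}, s ≤ k}:
k:     0  1  2  3  4  5  6  7  8
g(k):  0  0  0  0  1  1  1  1  2
So g(8) = 2.
Stack C is a plain Nim stack of size 2, so its Grundy value is 2.
By the Sprague-Grundy theorem, the Grundy value of a sum of independent games is the XOR of the component values.
Combined value = 15 XOR 2 XOR 2 = 15.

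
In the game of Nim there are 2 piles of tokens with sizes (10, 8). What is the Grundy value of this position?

2

Bitwise XOR of the heap sizes:
  1010  (10)
  1000  (8)
  ----
  0010  (2)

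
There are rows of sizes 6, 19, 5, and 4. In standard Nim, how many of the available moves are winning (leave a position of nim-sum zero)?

1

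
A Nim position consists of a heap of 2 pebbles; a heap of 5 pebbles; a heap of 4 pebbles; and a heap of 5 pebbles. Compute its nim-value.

Bitwise XOR of the heap sizes:
  010  (2)
  101  (5)
  100  (4)
  101  (5)
  ---
  110  (6)

6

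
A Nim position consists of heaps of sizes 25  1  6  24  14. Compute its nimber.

8

Bitwise XOR of the heap sizes:
  11001  (25)
  00001  (1)
  00110  (6)
  11000  (24)
  01110  (14)
  -----
  01000  (8)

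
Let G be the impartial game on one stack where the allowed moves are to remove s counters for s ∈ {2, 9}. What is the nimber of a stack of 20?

2

Build the Grundy sequence with g(k) = mex{g(k−s) : s ∈ {2, 9}, s ≤ k}:
k:     0  1  2  3  4  5  6  7  8  9 10 11 12 13 14 15 16 17 18 19 20
g(k):  0  0  1  1  0  0  1  1  0  2  1  0  0  1  1  0  0  1  1  0  2
So g(20) = 2.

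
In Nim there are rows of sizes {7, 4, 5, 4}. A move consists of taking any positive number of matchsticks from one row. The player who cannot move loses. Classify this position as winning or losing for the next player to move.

Compute the nim-sum pairwise:
7 ⊕ 4 = 3
3 ⊕ 5 = 6
6 ⊕ 4 = 2
The nim-sum is 2 ≠ 0, so this is an N-position: the player to move can win.

Winning position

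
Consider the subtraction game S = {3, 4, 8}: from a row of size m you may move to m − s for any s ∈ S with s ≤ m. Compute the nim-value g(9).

3

Build the Grundy sequence with g(k) = mex{g(k−s) : s ∈ {3, 4, 8}, s ≤ k}:
k:     0  1  2  3  4  5  6  7  8  9
g(k):  0  0  0  1  1  1  2  0  2  3
So g(9) = 3.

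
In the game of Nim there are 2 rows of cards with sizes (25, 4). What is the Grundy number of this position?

29

Compute the nim-sum pairwise:
25 XOR 4 = 29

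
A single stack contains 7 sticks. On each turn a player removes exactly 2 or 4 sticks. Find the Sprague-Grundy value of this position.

Grundy values for subtraction set {2, 4}:
g(0) = mex{} = 0
g(1) = mex{} = 0
g(2) = mex{0} = 1
g(3) = mex{0} = 1
g(4) = mex{0,1} = 2
g(5) = mex{0,1} = 2
g(6) = mex{1,2} = 0
g(7) = mex{1,2} = 0
So g(7) = 0.

0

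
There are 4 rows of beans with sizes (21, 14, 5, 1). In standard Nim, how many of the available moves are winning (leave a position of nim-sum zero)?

1

Nim-sum: 21 ⊕ 14 ⊕ 5 ⊕ 1 = 31.
The overall nim-sum is X = 31. A row of size p has a winning move iff p XOR X < p (reduce it to p XOR X).
  21: 21 XOR 31 = 10 < 21 — winning move (to 10).
  14: 14 XOR 31 = 17 ≥ 14 — no move.
  5: 5 XOR 31 = 26 ≥ 5 — no move.
  1: 1 XOR 31 = 30 ≥ 1 — no move.
That gives 1 winning move.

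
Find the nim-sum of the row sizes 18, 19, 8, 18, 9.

Nim-sum: 18 ⊕ 19 ⊕ 8 ⊕ 18 ⊕ 9 = 18.

18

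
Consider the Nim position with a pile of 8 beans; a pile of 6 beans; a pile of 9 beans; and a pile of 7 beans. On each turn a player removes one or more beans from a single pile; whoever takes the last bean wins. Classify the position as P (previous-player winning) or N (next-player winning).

Compute the nim-sum pairwise:
8 ^ 6 = 14
14 ^ 9 = 7
7 ^ 7 = 0
The nim-sum is 0, so this is a P-position: the player to move is in a losing position under optimal play.

P-position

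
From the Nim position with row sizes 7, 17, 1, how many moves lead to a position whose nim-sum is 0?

1

Bitwise XOR of the heap sizes:
  00111  (7)
  10001  (17)
  00001  (1)
  -----
  10111  (23)
The overall nim-sum is X = 23. A row of size p has a winning move iff p XOR X < p (reduce it to p XOR X).
  7: 7 XOR 23 = 16 ≥ 7 — no move.
  17: 17 XOR 23 = 6 < 17 — winning move (to 6).
  1: 1 XOR 23 = 22 ≥ 1 — no move.
That gives 1 winning move.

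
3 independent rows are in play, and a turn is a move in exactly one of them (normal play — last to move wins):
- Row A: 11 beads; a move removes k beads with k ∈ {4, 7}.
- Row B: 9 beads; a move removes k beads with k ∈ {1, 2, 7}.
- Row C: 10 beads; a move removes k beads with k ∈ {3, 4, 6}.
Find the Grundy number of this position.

0

Grundy values for row A (subtraction set {4, 7}):
g(0) = mex{} = 0
g(1) = mex{} = 0
g(2) = mex{} = 0
g(3) = mex{} = 0
g(4) = mex{0} = 1
g(5) = mex{0} = 1
g(6) = mex{0} = 1
g(7) = mex{0} = 1
g(8) = mex{0,1} = 2
g(9) = mex{0,1} = 2
g(10) = mex{0,1} = 2
g(11) = mex{1} = 0
So g(11) = 0.
For row B, compute g(0), g(1), … with moves {1, 2, 7}:
g(0) = mex{} = 0
g(1) = mex{0} = 1
g(2) = mex{0,1} = 2
g(3) = mex{1,2} = 0
g(4) = mex{0,2} = 1
g(5) = mex{0,1} = 2
g(6) = mex{1,2} = 0
g(7) = mex{0,2} = 1
g(8) = mex{0,1} = 2
g(9) = mex{1,2} = 0
So g(9) = 0.
Grundy values for row C (subtraction set {3, 4, 6}):
g(0) = mex{} = 0
g(1) = mex{} = 0
g(2) = mex{} = 0
g(3) = mex{0} = 1
g(4) = mex{0} = 1
g(5) = mex{0} = 1
g(6) = mex{0,1} = 2
g(7) = mex{0,1} = 2
g(8) = mex{0,1} = 2
g(9) = mex{1,2} = 0
g(10) = mex{1,2} = 0
So g(10) = 0.
By the Sprague-Grundy theorem, the Grundy value of a sum of independent games is the XOR of the component values.
Combined value = 0 XOR 0 XOR 0 = 0.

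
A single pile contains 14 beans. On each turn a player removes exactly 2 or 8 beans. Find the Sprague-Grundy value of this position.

Compute g(0), g(1), … for moves {2, 8}:
g(0) = mex{} = 0
g(1) = mex{} = 0
g(2) = mex{0} = 1
g(3) = mex{0} = 1
g(4) = mex{1} = 0
g(5) = mex{1} = 0
g(6) = mex{0} = 1
g(7) = mex{0} = 1
g(8) = mex{0,1} = 2
g(9) = mex{0,1} = 2
g(10) = mex{1,2} = 0
g(11) = mex{1,2} = 0
g(12) = mex{0} = 1
g(13) = mex{0} = 1
g(14) = mex{1} = 0
So g(14) = 0.

0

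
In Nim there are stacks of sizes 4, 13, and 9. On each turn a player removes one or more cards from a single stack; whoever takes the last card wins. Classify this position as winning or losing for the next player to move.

Nim-sum: 4 ^ 13 ^ 9 = 0.
The nim-sum is 0, so this is a P-position: the player to move is in a losing position under optimal play.

Losing position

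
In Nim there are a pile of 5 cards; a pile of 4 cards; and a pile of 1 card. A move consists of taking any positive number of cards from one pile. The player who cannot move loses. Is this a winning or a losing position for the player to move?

Compute the nim-sum pairwise:
5 ^ 4 = 1
1 ^ 1 = 0
The nim-sum is 0, so this is a P-position: the player to move is in a losing position under optimal play.

Losing position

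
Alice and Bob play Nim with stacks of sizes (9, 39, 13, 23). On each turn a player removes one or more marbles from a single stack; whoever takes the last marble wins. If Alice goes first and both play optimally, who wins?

Nim-sum: 9 XOR 39 XOR 13 XOR 23 = 52.
The nim-sum is 52 ≠ 0, so this is an N-position: the player to move can win; Alice has a winning move.

Alice wins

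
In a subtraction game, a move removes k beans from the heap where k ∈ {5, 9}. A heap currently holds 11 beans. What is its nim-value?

Compute g(0), g(1), … for moves {5, 9}:
g(0) = mex{} = 0
g(1) = mex{} = 0
g(2) = mex{} = 0
g(3) = mex{} = 0
g(4) = mex{} = 0
g(5) = mex{0} = 1
g(6) = mex{0} = 1
g(7) = mex{0} = 1
g(8) = mex{0} = 1
g(9) = mex{0} = 1
g(10) = mex{0,1} = 2
g(11) = mex{0,1} = 2
So g(11) = 2.

2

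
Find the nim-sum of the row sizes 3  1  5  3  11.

15

Nim-sum: 3 ⊕ 1 ⊕ 5 ⊕ 3 ⊕ 11 = 15.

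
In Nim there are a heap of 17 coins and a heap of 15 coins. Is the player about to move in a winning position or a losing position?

Winning position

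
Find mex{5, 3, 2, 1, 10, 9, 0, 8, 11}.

The values 0, 1, 2, 3 are all present; 4 is the first non-negative integer missing from the set.

4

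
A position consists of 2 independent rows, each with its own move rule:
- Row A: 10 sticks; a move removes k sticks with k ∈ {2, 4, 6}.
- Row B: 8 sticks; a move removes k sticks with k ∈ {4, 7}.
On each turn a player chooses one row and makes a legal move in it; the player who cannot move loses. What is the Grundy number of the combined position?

3

For row A, compute g(0), g(1), … with moves {2, 4, 6}:
k:     0  1  2  3  4  5  6  7  8  9 10
g(k):  0  0  1  1  2  2  3  3  0  0  1
So g(10) = 1.
Grundy values for row B (subtraction set {4, 7}):
k:     0  1  2  3  4  5  6  7  8
g(k):  0  0  0  0  1  1  1  1  2
So g(8) = 2.
The value of a disjunctive sum is the nim-sum of the parts.
Combined value = 1 ⊕ 2 = 3.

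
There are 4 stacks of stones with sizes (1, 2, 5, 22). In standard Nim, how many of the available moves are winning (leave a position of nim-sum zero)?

1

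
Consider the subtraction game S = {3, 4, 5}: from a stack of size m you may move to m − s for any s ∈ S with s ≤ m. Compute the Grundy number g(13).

Compute g(0), g(1), … for moves {3, 4, 5}:
g(0) = mex{} = 0
g(1) = mex{} = 0
g(2) = mex{} = 0
g(3) = mex{0} = 1
g(4) = mex{0} = 1
g(5) = mex{0} = 1
g(6) = mex{0,1} = 2
g(7) = mex{0,1} = 2
g(8) = mex{1} = 0
g(9) = mex{1,2} = 0
g(10) = mex{1,2} = 0
g(11) = mex{0,2} = 1
g(12) = mex{0,2} = 1
g(13) = mex{0} = 1
So g(13) = 1.

1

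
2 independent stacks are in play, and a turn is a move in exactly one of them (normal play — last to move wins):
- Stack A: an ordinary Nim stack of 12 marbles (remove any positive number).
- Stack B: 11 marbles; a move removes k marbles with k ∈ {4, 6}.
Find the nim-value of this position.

12

Stack A is a plain Nim stack of size 12, so its Grundy value is 12.
Build the Grundy sequence for stack B with g(k) = mex{g(k−s) : s ∈ {4, 6}, s ≤ k}:
k:     0  1  2  3  4  5  6  7  8  9 10 11
g(k):  0  0  0  0  1  1  1  1  2  2  0  0
So g(11) = 0.
By the Sprague-Grundy theorem, the Grundy value of a sum of independent games is the XOR of the component values.
Combined value = 12 ⊕ 0 = 12.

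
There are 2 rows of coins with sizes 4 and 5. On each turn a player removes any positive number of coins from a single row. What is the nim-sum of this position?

1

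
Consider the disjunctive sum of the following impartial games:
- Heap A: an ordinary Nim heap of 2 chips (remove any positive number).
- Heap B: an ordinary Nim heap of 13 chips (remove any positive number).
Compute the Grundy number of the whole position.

Heap A is a plain Nim heap of size 2, so its Grundy value is 2.
Heap B is a plain Nim heap of size 13, so its Grundy value is 13.
The value of a disjunctive sum is the nim-sum of the parts.
Combined value = 2 ⊕ 13 = 15.

15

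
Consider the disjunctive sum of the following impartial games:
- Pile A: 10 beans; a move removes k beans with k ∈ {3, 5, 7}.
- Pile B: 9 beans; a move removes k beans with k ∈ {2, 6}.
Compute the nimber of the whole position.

0

Build the Grundy sequence for pile A with g(k) = mex{g(k−s) : s ∈ {3, 5, 7}, s ≤ k}:
k:     0  1  2  3  4  5  6  7  8  9 10
g(k):  0  0  0  1  1  1  2  2  2  3  0
So g(10) = 0.
Grundy values for pile B (subtraction set {2, 6}):
k:     0  1  2  3  4  5  6  7  8  9
g(k):  0  0  1  1  0  0  1  1  0  0
So g(9) = 0.
By the Sprague-Grundy theorem, the Grundy value of a sum of independent games is the XOR of the component values.
Combined value = 0 XOR 0 = 0.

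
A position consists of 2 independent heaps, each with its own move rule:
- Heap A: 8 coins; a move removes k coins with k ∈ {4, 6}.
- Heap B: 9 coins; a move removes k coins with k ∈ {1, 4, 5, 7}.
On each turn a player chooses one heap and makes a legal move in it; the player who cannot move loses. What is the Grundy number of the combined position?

3

For heap A, compute g(0), g(1), … with moves {4, 6}:
k:     0  1  2  3  4  5  6  7  8
g(k):  0  0  0  0  1  1  1  1  2
So g(8) = 2.
For heap B, compute g(0), g(1), … with moves {1, 4, 5, 7}:
g(0) = mex{} = 0
g(1) = mex{0} = 1
g(2) = mex{1} = 0
g(3) = mex{0} = 1
g(4) = mex{0,1} = 2
g(5) = mex{0,1,2} = 3
g(6) = mex{0,1,3} = 2
g(7) = mex{0,1,2} = 3
g(8) = mex{1,2,3} = 0
g(9) = mex{0,2,3} = 1
So g(9) = 1.
The value of a disjunctive sum is the nim-sum of the parts.
Combined value = 2 XOR 1 = 3.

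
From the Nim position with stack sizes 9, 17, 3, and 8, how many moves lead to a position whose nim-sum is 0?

1

Nim-sum: 9 ^ 17 ^ 3 ^ 8 = 19.
The overall nim-sum is X = 19. A stack of size p has a winning move iff p XOR X < p (reduce it to p XOR X).
  9: 9 XOR 19 = 26 ≥ 9 — no move.
  17: 17 XOR 19 = 2 < 17 — winning move (to 2).
  3: 3 XOR 19 = 16 ≥ 3 — no move.
  8: 8 XOR 19 = 27 ≥ 8 — no move.
That gives 1 winning move.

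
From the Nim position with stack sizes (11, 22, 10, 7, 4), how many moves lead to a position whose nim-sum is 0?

1

Bitwise XOR of the heap sizes:
  01011  (11)
  10110  (22)
  01010  (10)
  00111  (7)
  00100  (4)
  -----
  10100  (20)
The overall nim-sum is X = 20. A stack of size p has a winning move iff p XOR X < p (reduce it to p XOR X).
  11: 11 XOR 20 = 31 ≥ 11 — no move.
  22: 22 XOR 20 = 2 < 22 — winning move (to 2).
  10: 10 XOR 20 = 30 ≥ 10 — no move.
  7: 7 XOR 20 = 19 ≥ 7 — no move.
  4: 4 XOR 20 = 16 ≥ 4 — no move.
That gives 1 winning move.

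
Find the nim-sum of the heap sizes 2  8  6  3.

15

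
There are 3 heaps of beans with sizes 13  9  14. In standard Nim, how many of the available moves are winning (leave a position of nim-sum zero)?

3

Nim-sum: 13 ⊕ 9 ⊕ 14 = 10.
The overall nim-sum is X = 10. A heap of size p has a winning move iff p XOR X < p (reduce it to p XOR X).
  13: 13 XOR 10 = 7 < 13 — winning move (to 7).
  9: 9 XOR 10 = 3 < 9 — winning move (to 3).
  14: 14 XOR 10 = 4 < 14 — winning move (to 4).
That gives 3 winning moves.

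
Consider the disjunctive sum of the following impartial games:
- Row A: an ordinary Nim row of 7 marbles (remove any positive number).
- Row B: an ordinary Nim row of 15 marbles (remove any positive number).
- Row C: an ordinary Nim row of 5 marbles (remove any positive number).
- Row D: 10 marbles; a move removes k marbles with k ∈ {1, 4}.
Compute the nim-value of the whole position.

13

Row A is a plain Nim row of size 7, so its Grundy value is 7.
Row B is a plain Nim row of size 15, so its Grundy value is 15.
Row C is a plain Nim row of size 5, so its Grundy value is 5.
For row D, compute g(0), g(1), … with moves {1, 4}:
k:     0  1  2  3  4  5  6  7  8  9 10
g(k):  0  1  0  1  2  0  1  0  1  2  0
So g(10) = 0.
The value of a disjunctive sum is the nim-sum of the parts.
Combined value = 7 ⊕ 15 ⊕ 5 ⊕ 0 = 13.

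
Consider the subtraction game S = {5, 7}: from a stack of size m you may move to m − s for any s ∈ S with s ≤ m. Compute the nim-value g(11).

2

Grundy values for subtraction set {5, 7}:
g(0) = mex{} = 0
g(1) = mex{} = 0
g(2) = mex{} = 0
g(3) = mex{} = 0
g(4) = mex{} = 0
g(5) = mex{0} = 1
g(6) = mex{0} = 1
g(7) = mex{0} = 1
g(8) = mex{0} = 1
g(9) = mex{0} = 1
g(10) = mex{0,1} = 2
g(11) = mex{0,1} = 2
So g(11) = 2.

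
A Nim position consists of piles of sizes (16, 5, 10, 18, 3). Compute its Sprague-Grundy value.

Bitwise XOR of the heap sizes:
  10000  (16)
  00101  (5)
  01010  (10)
  10010  (18)
  00011  (3)
  -----
  01110  (14)

14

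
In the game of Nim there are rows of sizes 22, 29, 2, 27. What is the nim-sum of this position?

18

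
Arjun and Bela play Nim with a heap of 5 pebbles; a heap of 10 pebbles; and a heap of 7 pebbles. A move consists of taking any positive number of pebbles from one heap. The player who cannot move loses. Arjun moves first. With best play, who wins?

Arjun wins

Bitwise XOR of the heap sizes:
  0101  (5)
  1010  (10)
  0111  (7)
  ----
  1000  (8)
The nim-sum is 8 ≠ 0, so this is an N-position: the player to move can win; Arjun has a winning move.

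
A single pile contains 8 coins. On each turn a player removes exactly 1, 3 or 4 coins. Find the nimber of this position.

1

Grundy values for subtraction set {1, 3, 4}:
k:     0  1  2  3  4  5  6  7  8
g(k):  0  1  0  1  2  3  2  0  1
So g(8) = 1.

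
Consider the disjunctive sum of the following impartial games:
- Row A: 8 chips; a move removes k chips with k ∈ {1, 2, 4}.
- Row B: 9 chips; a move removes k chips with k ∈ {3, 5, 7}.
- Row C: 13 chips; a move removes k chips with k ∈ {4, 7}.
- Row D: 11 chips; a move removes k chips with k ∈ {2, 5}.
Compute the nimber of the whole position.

1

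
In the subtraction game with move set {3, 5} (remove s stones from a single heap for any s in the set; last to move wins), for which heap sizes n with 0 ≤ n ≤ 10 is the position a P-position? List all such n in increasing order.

0, 1, 2, 8, 9, 10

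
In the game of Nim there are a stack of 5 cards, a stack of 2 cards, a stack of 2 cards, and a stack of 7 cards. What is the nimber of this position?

Compute the nim-sum pairwise:
5 ⊕ 2 = 7
7 ⊕ 2 = 5
5 ⊕ 7 = 2

2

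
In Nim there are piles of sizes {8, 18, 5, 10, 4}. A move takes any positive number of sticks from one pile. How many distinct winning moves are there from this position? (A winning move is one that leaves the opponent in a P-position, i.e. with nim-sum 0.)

1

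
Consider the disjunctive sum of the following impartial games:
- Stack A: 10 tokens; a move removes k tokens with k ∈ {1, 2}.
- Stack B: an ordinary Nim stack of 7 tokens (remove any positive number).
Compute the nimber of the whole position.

Grundy values for stack A (subtraction set {1, 2}):
k:     0  1  2  3  4  5  6  7  8  9 10
g(k):  0  1  2  0  1  2  0  1  2  0  1
So g(10) = 1.
Stack B is a plain Nim stack of size 7, so its Grundy value is 7.
By the Sprague-Grundy theorem, the Grundy value of a sum of independent games is the XOR of the component values.
Combined value = 1 ⊕ 7 = 6.

6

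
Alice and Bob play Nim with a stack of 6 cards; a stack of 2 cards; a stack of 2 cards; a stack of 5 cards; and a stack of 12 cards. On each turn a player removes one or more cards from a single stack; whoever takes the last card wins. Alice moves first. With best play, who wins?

Nim-sum: 6 ^ 2 ^ 2 ^ 5 ^ 12 = 15.
The nim-sum is 15 ≠ 0, so this is an N-position: the player to move can win; Alice has a winning move.

Alice wins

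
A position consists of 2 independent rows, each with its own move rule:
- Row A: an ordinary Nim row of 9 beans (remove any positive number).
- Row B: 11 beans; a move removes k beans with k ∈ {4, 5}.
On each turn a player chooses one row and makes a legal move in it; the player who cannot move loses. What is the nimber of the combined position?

9

Row A is a plain Nim row of size 9, so its Grundy value is 9.
For row B, compute g(0), g(1), … with moves {4, 5}:
k:     0  1  2  3  4  5  6  7  8  9 10 11
g(k):  0  0  0  0  1  1  1  1  2  0  0  0
So g(11) = 0.
The value of a disjunctive sum is the nim-sum of the parts.
Combined value = 9 ⊕ 0 = 9.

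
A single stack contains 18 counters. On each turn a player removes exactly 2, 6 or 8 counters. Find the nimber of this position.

0

Compute g(0), g(1), … for moves {2, 6, 8}:
k:     0  1  2  3  4  5  6  7  8  9 10 11 12 13 14 15 16 17 18
g(k):  0  0  1  1  0  0  1  1  2  2  3  3  2  2  0  0  1  1  0
So g(18) = 0.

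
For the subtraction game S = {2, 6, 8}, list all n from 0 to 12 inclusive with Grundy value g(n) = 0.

0, 1, 4, 5

Grundy values for subtraction set {2, 6, 8}:
g(0) = mex{} = 0
g(1) = mex{} = 0
g(2) = mex{0} = 1
g(3) = mex{0} = 1
g(4) = mex{1} = 0
g(5) = mex{1} = 0
g(6) = mex{0} = 1
g(7) = mex{0} = 1
g(8) = mex{0,1} = 2
g(9) = mex{0,1} = 2
g(10) = mex{0,1,2} = 3
g(11) = mex{0,1,2} = 3
g(12) = mex{0,1,3} = 2
The P-positions (g = 0) in 0..12 are 0, 1, 4, 5.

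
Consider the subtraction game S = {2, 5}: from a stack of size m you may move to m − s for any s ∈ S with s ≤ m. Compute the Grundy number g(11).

0

Compute g(0), g(1), … for moves {2, 5}:
g(0) = mex{} = 0
g(1) = mex{} = 0
g(2) = mex{0} = 1
g(3) = mex{0} = 1
g(4) = mex{1} = 0
g(5) = mex{0,1} = 2
g(6) = mex{0} = 1
g(7) = mex{1,2} = 0
g(8) = mex{1} = 0
g(9) = mex{0} = 1
g(10) = mex{0,2} = 1
g(11) = mex{1} = 0
So g(11) = 0.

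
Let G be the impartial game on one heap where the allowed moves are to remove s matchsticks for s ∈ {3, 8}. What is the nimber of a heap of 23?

0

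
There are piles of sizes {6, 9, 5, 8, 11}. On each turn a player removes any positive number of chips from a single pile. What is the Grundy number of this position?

9

Compute the nim-sum pairwise:
6 ^ 9 = 15
15 ^ 5 = 10
10 ^ 8 = 2
2 ^ 11 = 9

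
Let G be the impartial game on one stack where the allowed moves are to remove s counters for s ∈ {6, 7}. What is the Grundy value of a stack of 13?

Build the Grundy sequence with g(k) = mex{g(k−s) : s ∈ {6, 7}, s ≤ k}:
g(0) = mex{} = 0
g(1) = mex{} = 0
g(2) = mex{} = 0
g(3) = mex{} = 0
g(4) = mex{} = 0
g(5) = mex{} = 0
g(6) = mex{0} = 1
g(7) = mex{0} = 1
g(8) = mex{0} = 1
g(9) = mex{0} = 1
g(10) = mex{0} = 1
g(11) = mex{0} = 1
g(12) = mex{0,1} = 2
g(13) = mex{1} = 0
So g(13) = 0.

0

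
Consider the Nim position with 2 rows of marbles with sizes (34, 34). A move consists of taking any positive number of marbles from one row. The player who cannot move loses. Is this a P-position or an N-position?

P-position

Nim-sum: 34 XOR 34 = 0.
The nim-sum is 0, so this is a P-position: the player to move is in a losing position under optimal play.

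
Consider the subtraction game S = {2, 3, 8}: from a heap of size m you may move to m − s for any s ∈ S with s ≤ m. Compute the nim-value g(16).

0

Build the Grundy sequence with g(k) = mex{g(k−s) : s ∈ {2, 3, 8}, s ≤ k}:
k:     0  1  2  3  4  5  6  7  8  9 10 11 12 13 14 15 16
g(k):  0  0  1  1  2  0  0  1  1  2  0  0  1  1  2  0  0
So g(16) = 0.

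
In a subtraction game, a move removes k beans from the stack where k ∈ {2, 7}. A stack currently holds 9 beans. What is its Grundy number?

0

Build the Grundy sequence with g(k) = mex{g(k−s) : s ∈ {2, 7}, s ≤ k}:
k:     0  1  2  3  4  5  6  7  8  9
g(k):  0  0  1  1  0  0  1  1  2  0
So g(9) = 0.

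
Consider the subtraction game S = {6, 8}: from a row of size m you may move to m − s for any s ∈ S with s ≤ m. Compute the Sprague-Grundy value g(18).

0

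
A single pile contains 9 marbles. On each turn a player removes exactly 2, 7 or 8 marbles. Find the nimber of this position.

2

Compute g(0), g(1), … for moves {2, 7, 8}:
k:     0  1  2  3  4  5  6  7  8  9
g(k):  0  0  1  1  0  0  1  1  2  2
So g(9) = 2.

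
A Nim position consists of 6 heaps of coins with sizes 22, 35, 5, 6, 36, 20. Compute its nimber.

Compute the nim-sum pairwise:
22 ^ 35 = 53
53 ^ 5 = 48
48 ^ 6 = 54
54 ^ 36 = 18
18 ^ 20 = 6

6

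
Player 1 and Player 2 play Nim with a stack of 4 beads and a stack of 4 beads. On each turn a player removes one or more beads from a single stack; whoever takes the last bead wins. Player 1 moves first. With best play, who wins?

Nim-sum: 4 ⊕ 4 = 0.
The nim-sum is 0, so this is a P-position: the player to move is in a losing position under optimal play; Player 1 is about to move from it and so loses — Player 2 wins.

Player 2 wins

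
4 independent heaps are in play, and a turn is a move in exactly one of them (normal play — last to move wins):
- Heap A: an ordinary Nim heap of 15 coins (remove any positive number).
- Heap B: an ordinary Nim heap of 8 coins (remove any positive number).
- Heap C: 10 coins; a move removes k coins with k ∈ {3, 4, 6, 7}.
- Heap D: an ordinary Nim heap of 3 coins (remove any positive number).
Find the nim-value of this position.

4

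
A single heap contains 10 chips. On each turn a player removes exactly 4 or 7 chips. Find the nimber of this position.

2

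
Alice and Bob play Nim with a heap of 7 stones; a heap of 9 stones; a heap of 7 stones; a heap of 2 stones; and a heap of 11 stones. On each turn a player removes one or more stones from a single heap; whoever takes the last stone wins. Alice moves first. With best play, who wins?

Bob wins

In binary:
  0111  (7)
  1001  (9)
  0111  (7)
  0010  (2)
  1011  (11)
  ----
  0000  (0)
The nim-sum is 0, so this is a P-position: the player to move is in a losing position under optimal play; Alice is about to move from it and so loses — Bob wins.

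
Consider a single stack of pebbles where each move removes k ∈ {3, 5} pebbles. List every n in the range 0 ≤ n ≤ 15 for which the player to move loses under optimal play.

0, 1, 2, 8, 9, 10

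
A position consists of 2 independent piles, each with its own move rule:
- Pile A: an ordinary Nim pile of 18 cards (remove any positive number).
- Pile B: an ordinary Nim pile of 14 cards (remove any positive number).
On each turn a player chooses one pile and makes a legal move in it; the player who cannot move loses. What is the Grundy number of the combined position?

28

Pile A is a plain Nim pile of size 18, so its Grundy value is 18.
Pile B is a plain Nim pile of size 14, so its Grundy value is 14.
By the Sprague-Grundy theorem, the Grundy value of a sum of independent games is the XOR of the component values.
Combined value = 18 ⊕ 14 = 28.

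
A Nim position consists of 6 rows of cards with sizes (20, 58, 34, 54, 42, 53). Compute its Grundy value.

In binary:
  010100  (20)
  111010  (58)
  100010  (34)
  110110  (54)
  101010  (42)
  110101  (53)
  ------
  100101  (37)

37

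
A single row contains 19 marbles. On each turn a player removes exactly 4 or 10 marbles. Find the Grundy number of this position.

Build the Grundy sequence with g(k) = mex{g(k−s) : s ∈ {4, 10}, s ≤ k}:
k:     0  1  2  3  4  5  6  7  8  9 10 11 12 13 14 15 16 17 18 19
g(k):  0  0  0  0  1  1  1  1  0  0  2  2  1  1  0  0  0  0  1  1
So g(19) = 1.

1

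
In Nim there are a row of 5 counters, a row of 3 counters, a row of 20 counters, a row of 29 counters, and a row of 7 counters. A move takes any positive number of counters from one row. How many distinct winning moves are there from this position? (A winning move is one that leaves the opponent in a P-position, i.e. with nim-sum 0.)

Nim-sum: 5 ^ 3 ^ 20 ^ 29 ^ 7 = 8.
The overall nim-sum is X = 8. A row of size p has a winning move iff p XOR X < p (reduce it to p XOR X).
  5: 5 XOR 8 = 13 ≥ 5 — no move.
  3: 3 XOR 8 = 11 ≥ 3 — no move.
  20: 20 XOR 8 = 28 ≥ 20 — no move.
  29: 29 XOR 8 = 21 < 29 — winning move (to 21).
  7: 7 XOR 8 = 15 ≥ 7 — no move.
That gives 1 winning move.

1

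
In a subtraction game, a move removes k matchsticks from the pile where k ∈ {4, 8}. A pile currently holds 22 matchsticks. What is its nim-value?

2

Compute g(0), g(1), … for moves {4, 8}:
k:     0  1  2  3  4  5  6  7  8  9 10 11 12 13 14 15 16 17 18 19 20 21 22
g(k):  0  0  0  0  1  1  1  1  2  2  2  2  0  0  0  0  1  1  1  1  2  2  2
So g(22) = 2.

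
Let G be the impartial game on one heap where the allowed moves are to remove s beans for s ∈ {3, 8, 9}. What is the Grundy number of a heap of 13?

0

Compute g(0), g(1), … for moves {3, 8, 9}:
k:     0  1  2  3  4  5  6  7  8  9 10 11 12 13
g(k):  0  0  0  1  1  1  0  0  2  1  1  3  0  0
So g(13) = 0.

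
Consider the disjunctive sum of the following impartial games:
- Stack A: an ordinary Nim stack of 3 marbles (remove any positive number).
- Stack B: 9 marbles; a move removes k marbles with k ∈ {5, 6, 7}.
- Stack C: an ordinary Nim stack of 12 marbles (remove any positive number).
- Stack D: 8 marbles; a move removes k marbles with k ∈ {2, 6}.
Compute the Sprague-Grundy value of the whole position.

Stack A is a plain Nim stack of size 3, so its Grundy value is 3.
Grundy values for stack B (subtraction set {5, 6, 7}):
g(0) = mex{} = 0
g(1) = mex{} = 0
g(2) = mex{} = 0
g(3) = mex{} = 0
g(4) = mex{} = 0
g(5) = mex{0} = 1
g(6) = mex{0} = 1
g(7) = mex{0} = 1
g(8) = mex{0} = 1
g(9) = mex{0} = 1
So g(9) = 1.
Stack C is a plain Nim stack of size 12, so its Grundy value is 12.
For stack D, compute g(0), g(1), … with moves {2, 6}:
g(0) = mex{} = 0
g(1) = mex{} = 0
g(2) = mex{0} = 1
g(3) = mex{0} = 1
g(4) = mex{1} = 0
g(5) = mex{1} = 0
g(6) = mex{0} = 1
g(7) = mex{0} = 1
g(8) = mex{1} = 0
So g(8) = 0.
The value of a disjunctive sum is the nim-sum of the parts.
Combined value = 3 XOR 1 XOR 12 XOR 0 = 14.

14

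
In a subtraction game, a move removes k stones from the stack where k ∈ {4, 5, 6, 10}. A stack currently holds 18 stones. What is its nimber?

1

Compute g(0), g(1), … for moves {4, 5, 6, 10}:
k:     0  1  2  3  4  5  6  7  8  9 10 11 12 13 14 15 16 17 18
g(k):  0  0  0  0  1  1  1  1  2  2  2  2  3  3  0  0  0  0  1
So g(18) = 1.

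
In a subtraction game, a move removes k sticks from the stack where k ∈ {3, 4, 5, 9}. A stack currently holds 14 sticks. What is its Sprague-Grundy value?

0

Grundy values for subtraction set {3, 4, 5, 9}:
k:     0  1  2  3  4  5  6  7  8  9 10 11 12 13 14
g(k):  0  0  0  1  1  1  2  2  0  3  3  1  4  2  0
So g(14) = 0.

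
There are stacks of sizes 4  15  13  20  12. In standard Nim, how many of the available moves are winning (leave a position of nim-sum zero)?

1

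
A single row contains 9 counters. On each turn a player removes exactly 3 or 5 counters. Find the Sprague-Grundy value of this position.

Build the Grundy sequence with g(k) = mex{g(k−s) : s ∈ {3, 5}, s ≤ k}:
g(0) = mex{} = 0
g(1) = mex{} = 0
g(2) = mex{} = 0
g(3) = mex{0} = 1
g(4) = mex{0} = 1
g(5) = mex{0} = 1
g(6) = mex{0,1} = 2
g(7) = mex{0,1} = 2
g(8) = mex{1} = 0
g(9) = mex{1,2} = 0
So g(9) = 0.

0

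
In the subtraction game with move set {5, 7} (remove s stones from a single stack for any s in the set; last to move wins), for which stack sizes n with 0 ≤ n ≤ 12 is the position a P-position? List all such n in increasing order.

Grundy values for subtraction set {5, 7}:
g(0) = mex{} = 0
g(1) = mex{} = 0
g(2) = mex{} = 0
g(3) = mex{} = 0
g(4) = mex{} = 0
g(5) = mex{0} = 1
g(6) = mex{0} = 1
g(7) = mex{0} = 1
g(8) = mex{0} = 1
g(9) = mex{0} = 1
g(10) = mex{0,1} = 2
g(11) = mex{0,1} = 2
g(12) = mex{1} = 0
The P-positions (g = 0) in 0..12 are 0, 1, 2, 3, 4, 12.

0, 1, 2, 3, 4, 12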